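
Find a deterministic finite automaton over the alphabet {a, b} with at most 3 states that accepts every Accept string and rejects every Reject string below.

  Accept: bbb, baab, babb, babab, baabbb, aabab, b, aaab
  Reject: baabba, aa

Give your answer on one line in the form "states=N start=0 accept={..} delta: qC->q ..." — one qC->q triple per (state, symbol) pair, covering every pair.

states=2 start=0 accept={1} delta: 0a->0 0b->1 1a->0 1b->1

State merging on the prefix tree: take the shortest (then alphabetical) example prefix whose next move is undefined and point that move at state 0, else 1, else 2, ...; a target is out if some Accept/Reject pair would then sit in one state with the same input left (inseparable). If every existing state is out, open a new one.
a: 0a undefined. 0a->0: ok.
b: 0b undefined. 0b->0: no, bbb/baabba meet in 0. Open state 1: 0b->1.
ba: 1a undefined. 1a->0: ok.
bb: 1b undefined. 1b->0: no, babb/baabba meet in 0. 1b->1: ok.
All examples now run through 2 states with every (state, symbol) defined. Accept strings end in {1}, Reject strings end in {0}; accept={1}.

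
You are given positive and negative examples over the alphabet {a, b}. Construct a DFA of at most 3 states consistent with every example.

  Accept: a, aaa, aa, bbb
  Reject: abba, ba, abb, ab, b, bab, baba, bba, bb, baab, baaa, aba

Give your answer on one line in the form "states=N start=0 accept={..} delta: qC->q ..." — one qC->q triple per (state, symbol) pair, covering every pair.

states=3 start=0 accept={0} delta: 0a->0 0b->1 1a->1 1b->2 2a->1 2b->0

State merging on the prefix tree: take the shortest (then alphabetical) example prefix whose next move is undefined and point that move at state 0, else 1, else 2, ...; a target is out if some Accept/Reject pair would then sit in one state with the same input left (inseparable). If every existing state is out, open a new one.
a: 0a undefined. 0a->0: ok.
b: 0b undefined. 0b->0: no, a/abba meet in 0. Open state 1: 0b->1.
ba: 1a undefined. 1a->0: no, a/ba meet in 0. 1a->1: ok.
bb: 1b undefined. 1b->0: no, a/abba meet in 0. 1b->1: no, bbb/abba meet in 1. Open state 2: 1b->2.
bba: 2a undefined. 2a->0: no, a/abba meet in 0. 2a->1: ok.
bbb: 2b undefined. 2b->0: ok.
All examples now run through 3 states with every (state, symbol) defined. Accept strings end in {0}, Reject strings end in {1,2}; accept={0}.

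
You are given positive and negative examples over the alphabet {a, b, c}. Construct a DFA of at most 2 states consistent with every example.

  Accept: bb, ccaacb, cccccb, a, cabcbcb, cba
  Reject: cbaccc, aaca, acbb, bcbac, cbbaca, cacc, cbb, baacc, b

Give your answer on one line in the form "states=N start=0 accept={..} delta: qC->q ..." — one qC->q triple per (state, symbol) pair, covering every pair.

states=2 start=0 accept={0} delta: 0a->0 0b->1 0c->1 1a->1 1b->0 1c->1

State merging on the prefix tree: take the shortest (then alphabetical) example prefix whose next move is undefined and point that move at state 0, else 1, else 2, ...; a target is out if some Accept/Reject pair would then sit in one state with the same input left (inseparable). If every existing state is out, open a new one.
a: 0a undefined. 0a->0: ok.
b: 0b undefined. 0b->0: no, bb/b meet in 0. Open state 1: 0b->1.
c: 0c undefined. 0c->0: no, bb/acbb meet in 1 with "b" left. 0c->1: ok.
ba: 1a undefined. 1a->0: no, a/aaca meet in 0. 1a->1: ok.
bb: 1b undefined. 1b->0: ok.
bc: 1c undefined. 1c->0: no, bb/bcbac meet in 0. 1c->1: ok.
All examples now run through 2 states with every (state, symbol) defined. Accept strings end in {0}, Reject strings end in {1}; accept={0}.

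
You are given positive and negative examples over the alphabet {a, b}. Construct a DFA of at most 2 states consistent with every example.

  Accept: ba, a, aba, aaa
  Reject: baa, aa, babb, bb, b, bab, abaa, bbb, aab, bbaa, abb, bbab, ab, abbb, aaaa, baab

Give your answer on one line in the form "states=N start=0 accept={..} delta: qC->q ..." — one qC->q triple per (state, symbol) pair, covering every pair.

Grow the machine one transition at a time. Run the examples from 0; the earliest place one falls off (shortest prefix, ties alphabetical) gets sent to the lowest-numbered state that keeps every Accept/Reject pair distinguishable — a pair clashes when both reach the same state with identical unread suffix — and to a fresh state only if none does.
a: 0a undefined. 0a->0: no, a/aa meet in 0. Open state 1: 0a->1.
b: 0b undefined. 0b->0: ok.
aa: 1a undefined. 1a->0: ok.
ab: 1b undefined. 1b->0: ok.
All examples now run through 2 states with every (state, symbol) defined. Accept strings end in {1}, Reject strings end in {0}; accept={1}.

states=2 start=0 accept={1} delta: 0a->1 0b->0 1a->0 1b->0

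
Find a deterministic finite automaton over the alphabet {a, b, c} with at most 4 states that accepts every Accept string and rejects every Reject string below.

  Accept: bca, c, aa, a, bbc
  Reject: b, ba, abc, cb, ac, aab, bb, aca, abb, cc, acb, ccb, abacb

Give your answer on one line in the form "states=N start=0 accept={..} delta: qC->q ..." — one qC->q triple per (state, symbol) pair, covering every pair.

states=4 start=0 accept={0,1} delta: 0a->1 0b->2 0c->1 1a->0 1b->2 1c->2 2a->2 2b->3 2c->3 3a->0 3b->2 3c->0

State merging on the prefix tree: take the shortest (then alphabetical) example prefix whose next move is undefined and point that move at state 0, else 1, else 2, ...; a target is out if some Accept/Reject pair would then sit in one state with the same input left (inseparable). If every existing state is out, open a new one.
a: 0a undefined. 0a->0: no, c/ac meet in 0 with "c" left. Open state 1: 0a->1.
b: 0b undefined. 0b->0: no, a/ba meet in 1. 0b->1: no, bca/aca meet in 1 with "ca" left. Open state 2: 0b->2.
c: 0c undefined. 0c->0: no, c/cc meet in 0. 0c->1: ok.
aa: 1a undefined. 1a->0: ok.
ab: 1b undefined. 1b->0: no, c/abc meet in 1. 1b->1: no, c/cb meet in 1. 1b->2: ok.
ac: 1c undefined. 1c->0: no, c/aca meet in 1. 1c->1: no, c/ac meet in 1. 1c->2: ok.
ba: 2a undefined. 2a->0: no, aa/ba meet in 0. 2a->1: no, c/ba meet in 1. 2a->2: ok.
bb: 2b undefined. 2b->0: no, aa/bb meet in 0. 2b->1: no, c/bb meet in 1. 2b->2: no, bbc/abc meet in 2 with "c" left. Open state 3: 2b->3.
bc: 2c undefined. 2c->0: no, aa/abc meet in 0. 2c->1: no, c/abc meet in 1. 2c->2: no, bca/b meet in 2. 2c->3: ok.
bbc: 3c undefined. 3c->0: ok.
bca: 3a undefined. 3a->0: ok.
abacb: 3b undefined. 3b->0: no, bca/abacb meet in 0. 3b->1: no, c/abacb meet in 1. 3b->2: ok.
All examples now run through 4 states with every (state, symbol) defined. Accept strings end in {0,1}, Reject strings end in {2,3}; accept={0,1}.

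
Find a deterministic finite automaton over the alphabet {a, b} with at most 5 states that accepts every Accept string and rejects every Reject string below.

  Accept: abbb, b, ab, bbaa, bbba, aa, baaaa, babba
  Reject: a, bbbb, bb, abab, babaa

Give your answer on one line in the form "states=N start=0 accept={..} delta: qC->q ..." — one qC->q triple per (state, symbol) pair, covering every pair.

states=5 start=0 accept={0,2,3} delta: 0a->1 0b->2 1a->0 1b->2 2a->3 2b->4 3a->0 3b->1 4a->1 4b->2

Fold the examples into a partial DFA from state 0: repeatedly fix the first undefined (state, symbol) met by the shortest-then-alphabetical prefix, trying targets in increasing order and rejecting any under which an Accept and a Reject string meet in one state with the same remainder; add a state when all current targets are rejected. Accepting states are where Accept strings end.
a: 0a undefined. 0a->0: no, aa/a meet in 0. Open state 1: 0a->1.
b: 0b undefined. 0b->0: no, b/bbbb meet in 0. 0b->1: no, abbb/bbbb meet in 1 with "bbb" left. Open state 2: 0b->2.
aa: 1a undefined. 1a->0: ok.
ab: 1b undefined. 1b->0: no, abbb/bb meet in 2 with "b" left. 1b->1: no, abbb/a meet in 1. 1b->2: ok.
ba: 2a undefined. 2a->0: no, b/abab meet in 2. 2a->1: no, b/abab meet in 2. 2a->2: no, bbaa/babaa meet in 2 with "baa" left. Open state 3: 2a->3.
bb: 2b undefined. 2b->0: no, bbaa/bbbb meet in 0. 2b->1: no, bbaa/a meet in 1. 2b->2: no, abbb/bbbb meet in 2. 2b->3: no, abbb/abab meet in 3 with "b" left. Open state 4: 2b->4.
baa: 3a undefined. 3a->0: ok.
bab: 3b undefined. 3b->0: no, aa/abab meet in 0. 3b->1: ok.
bba: 4a undefined. 4a->0: no, bbaa/a meet in 1. 4a->1: ok.
bbb: 4b undefined. 4b->0: no, b/bbbb meet in 2. 4b->1: no, abbb/a meet in 1. 4b->2: ok.
All examples now run through 5 states with every (state, symbol) defined. Accept strings end in {0,2,3}, Reject strings end in {1,4}; accept={0,2,3}.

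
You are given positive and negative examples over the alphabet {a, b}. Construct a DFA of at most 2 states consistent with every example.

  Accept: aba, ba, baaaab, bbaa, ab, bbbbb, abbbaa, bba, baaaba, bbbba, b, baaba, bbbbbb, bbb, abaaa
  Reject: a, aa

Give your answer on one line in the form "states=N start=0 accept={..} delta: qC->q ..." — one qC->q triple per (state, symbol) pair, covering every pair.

Fold the examples into a partial DFA from state 0: repeatedly fix the first undefined (state, symbol) met by the shortest-then-alphabetical prefix, trying targets in increasing order and rejecting any under which an Accept and a Reject string meet in one state with the same remainder; add a state when all current targets are rejected. Accepting states are where Accept strings end.
a: 0a undefined. 0a->0: ok.
b: 0b undefined. 0b->0: no, aba/a meet in 0. Open state 1: 0b->1.
ba: 1a undefined. 1a->0: no, aba/a meet in 0. 1a->1: ok.
bb: 1b undefined. 1b->0: no, baaaab/a meet in 0. 1b->1: ok.
All examples now run through 2 states with every (state, symbol) defined. Accept strings end in {1}, Reject strings end in {0}; accept={1}.

states=2 start=0 accept={1} delta: 0a->0 0b->1 1a->1 1b->1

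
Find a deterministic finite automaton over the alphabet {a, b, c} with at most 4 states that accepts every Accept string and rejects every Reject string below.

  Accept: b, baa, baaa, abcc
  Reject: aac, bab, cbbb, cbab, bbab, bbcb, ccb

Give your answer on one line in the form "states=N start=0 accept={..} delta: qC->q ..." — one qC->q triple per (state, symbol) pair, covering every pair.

states=3 start=0 accept={1} delta: 0a->0 0b->1 0c->2 1a->1 1b->2 1c->1 2a->1 2b->2 2c->1

Fold the examples into a partial DFA from state 0: repeatedly fix the first undefined (state, symbol) met by the shortest-then-alphabetical prefix, trying targets in increasing order and rejecting any under which an Accept and a Reject string meet in one state with the same remainder; add a state when all current targets are rejected. Accepting states are where Accept strings end.
a: 0a undefined. 0a->0: ok.
b: 0b undefined. 0b->0: no, b/bab meet in 0. Open state 1: 0b->1.
c: 0c undefined. 0c->0: no, b/ccb meet in 1. 0c->1: no, b/aac meet in 1. Open state 2: 0c->2.
ba: 1a undefined. 1a->0: no, b/bab meet in 1. 1a->1: ok.
bb: 1b undefined. 1b->0: no, b/bbab meet in 1. 1b->1: no, b/bab meet in 1. 1b->2: ok.
cb: 2b undefined. 2b->0: no, b/cbab meet in 1. 2b->1: no, b/cbbb meet in 1. 2b->2: ok.
cc: 2c undefined. 2c->0: no, b/bbcb meet in 1. 2c->1: ok.
abc: 1c undefined. 1c->0: no, abcc/aac meet in 2. 1c->1: ok.
bba: 2a undefined. 2a->0: no, b/cbab meet in 1. 2a->1: ok.
All examples now run through 3 states with every (state, symbol) defined. Accept strings end in {1}, Reject strings end in {2}; accept={1}.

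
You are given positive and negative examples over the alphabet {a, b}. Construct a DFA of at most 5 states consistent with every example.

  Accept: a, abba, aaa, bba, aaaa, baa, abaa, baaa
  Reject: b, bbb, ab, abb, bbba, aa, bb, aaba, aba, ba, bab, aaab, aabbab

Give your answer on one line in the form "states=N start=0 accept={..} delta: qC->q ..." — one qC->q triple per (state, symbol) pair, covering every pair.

states=5 start=0 accept={1,4} delta: 0a->1 0b->2 1a->3 1b->2 2a->3 2b->0 3a->4 3b->2 4a->1 4b->0

State merging on the prefix tree: take the shortest (then alphabetical) example prefix whose next move is undefined and point that move at state 0, else 1, else 2, ...; a target is out if some Accept/Reject pair would then sit in one state with the same input left (inseparable). If every existing state is out, open a new one.
a: 0a undefined. 0a->0: no, a/aa meet in 0. Open state 1: 0a->1.
b: 0b undefined. 0b->0: no, a/bbba meet in 1. 0b->1: no, a/b meet in 1. Open state 2: 0b->2.
aa: 1a undefined. 1a->0: no, aaaa/aa meet in 0. 1a->1: no, a/aa meet in 1. 1a->2: no, aaa/ba meet in 2 with "a" left. Open state 3: 1a->3.
ab: 1b undefined. 1b->0: no, a/aba meet in 1. 1b->1: no, a/ab meet in 1. 1b->2: ok.
ba: 2a undefined. 2a->0: no, baaa/aa meet in 3. 2a->1: no, a/aba meet in 1. 2a->2: no, baa/b meet in 2. 2a->3: ok.
bb: 2b undefined. 2b->0: ok.
aaa: 3a undefined. 3a->0: no, aaa/abb meet in 0. 3a->1: no, aaaa/bbba meet in 3. 3a->2: no, aaa/b meet in 2. 3a->3: no, aaa/bbba meet in 3. Open state 4: 3a->4.
aab: 3b undefined. 3b->0: no, a/aaba meet in 1. 3b->1: no, a/bab meet in 1. 3b->2: ok.
aaaa: 4a undefined. 4a->0: no, aaaa/abb meet in 0. 4a->1: ok.
aaab: 4b undefined. 4b->0: ok.
All examples now run through 5 states with every (state, symbol) defined. Accept strings end in {1,4}, Reject strings end in {0,2,3}; accept={1,4}.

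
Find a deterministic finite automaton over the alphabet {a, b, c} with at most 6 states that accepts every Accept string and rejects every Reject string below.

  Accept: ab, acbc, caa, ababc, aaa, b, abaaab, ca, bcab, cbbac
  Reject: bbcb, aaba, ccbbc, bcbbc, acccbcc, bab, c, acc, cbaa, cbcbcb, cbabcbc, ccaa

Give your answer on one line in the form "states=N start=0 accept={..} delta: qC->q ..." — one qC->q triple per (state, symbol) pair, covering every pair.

states=5 start=0 accept={0,1} delta: 0a->0 0b->1 0c->2 1a->2 1b->0 1c->0 2a->0 2b->3 2c->3 3a->3 3b->4 3c->1 4a->1 4b->0 4c->1

State merging on the prefix tree: take the shortest (then alphabetical) example prefix whose next move is undefined and point that move at state 0, else 1, else 2, ...; a target is out if some Accept/Reject pair would then sit in one state with the same input left (inseparable). If every existing state is out, open a new one.
a: 0a undefined. 0a->0: ok.
b: 0b undefined. 0b->0: no, ab/aaba meet in 0. Open state 1: 0b->1.
c: 0c undefined. 0c->0: no, caa/c meet in 0. 0c->1: no, ab/c meet in 1. Open state 2: 0c->2.
ba: 1a undefined. 1a->0: no, ab/bab meet in 1. 1a->1: no, ab/aaba meet in 1. 1a->2: ok.
bb: 1b undefined. 1b->0: ok.
bc: 1c undefined. 1c->0: ok.
ca: 2a undefined. 2a->0: ok.
cb: 2b undefined. 2b->0: no, acbc/aaba meet in 2. 2b->1: no, ab/bbcb meet in 1. 2b->2: no, acbc/acc meet in 2 with "c" left. Open state 3: 2b->3.
cc: 2c undefined. 2c->0: no, caa/acc meet in 0. 2c->1: no, ab/acc meet in 1. 2c->2: no, caa/ccaa meet in 0. 2c->3: ok.
cba: 3a undefined. 3a->0: no, caa/cbaa meet in 0. 3a->1: no, acbc/cbabcbc meet in 3 with "c" left. 3a->2: no, caa/cbaa meet in 0. 3a->3: ok.
cbb: 3b undefined. 3b->0: no, acbc/cbabcbc meet in 3 with "c" left. 3b->1: no, caa/cbabcbc meet in 0. 3b->2: no, acbc/ccbbc meet in 3 with "c" left. 3b->3: no, acbc/ccbbc meet in 3 with "c" left. Open state 4: 3b->4.
cbc: 3c undefined. 3c->0: no, ab/cbcbcb meet in 1. 3c->1: ok.
cbba: 4a undefined. 4a->0: no, cbbac/aaba meet in 2. 4a->1: ok.
ccbb: 4b undefined. 4b->0: ok.
cbabc: 4c undefined. 4c->0: no, caa/cbabcbc meet in 0. 4c->1: ok.
All examples now run through 5 states with every (state, symbol) defined. Accept strings end in {0,1}, Reject strings end in {2,3}; accept={0,1}.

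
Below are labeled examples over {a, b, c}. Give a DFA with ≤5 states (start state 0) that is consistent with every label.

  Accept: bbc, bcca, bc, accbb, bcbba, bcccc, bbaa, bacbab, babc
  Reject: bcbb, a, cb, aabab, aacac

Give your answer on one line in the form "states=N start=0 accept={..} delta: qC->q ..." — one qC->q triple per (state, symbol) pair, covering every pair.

State merging on the prefix tree: take the shortest (then alphabetical) example prefix whose next move is undefined and point that move at state 0, else 1, else 2, ...; a target is out if some Accept/Reject pair would then sit in one state with the same input left (inseparable). If every existing state is out, open a new one.
a: 0a undefined. 0a->0: ok.
b: 0b undefined. 0b->0: no, bbaa/a meet in 0. Open state 1: 0b->1.
c: 0c undefined. 0c->0: ok.
ba: 1a undefined. 1a->0: no, bacbab/cb meet in 1. 1a->1: no, accbb/aabab meet in 1 with "b" left. Open state 2: 1a->2.
bb: 1b undefined. 1b->0: no, bbc/a meet in 0. 1b->1: no, accbb/cb meet in 1. 1b->2: ok.
bc: 1c undefined. 1c->0: no, bcca/a meet in 0. 1c->1: no, bc/cb meet in 1. 1c->2: ok.
bab: 2b undefined. 2b->0: no, babc/a meet in 0. 2b->1: no, bc/bcbb meet in 2. 2b->2: no, bc/bcbb meet in 2. Open state 3: 2b->3.
bac: 2c undefined. 2c->0: no, bbc/a meet in 0. 2c->1: no, bbc/cb meet in 1. 2c->2: ok.
bba: 2a undefined. 2a->0: no, bcca/a meet in 0. 2a->1: no, bcca/cb meet in 1. 2a->2: ok.
babc: 3c undefined. 3c->0: no, babc/a meet in 0. 3c->1: no, babc/cb meet in 1. 3c->2: ok.
bcbb: 3b undefined. 3b->0: no, bcbba/bcbb meet in 0. 3b->1: ok.
bacba: 3a undefined. 3a->0: no, bacbab/bcbb meet in 1. 3a->1: ok.
All examples now run through 4 states with every (state, symbol) defined. Accept strings end in {2}, Reject strings end in {0,1,3}; accept={2}.

states=4 start=0 accept={2} delta: 0a->0 0b->1 0c->0 1a->2 1b->2 1c->2 2a->2 2b->3 2c->2 3a->1 3b->1 3c->2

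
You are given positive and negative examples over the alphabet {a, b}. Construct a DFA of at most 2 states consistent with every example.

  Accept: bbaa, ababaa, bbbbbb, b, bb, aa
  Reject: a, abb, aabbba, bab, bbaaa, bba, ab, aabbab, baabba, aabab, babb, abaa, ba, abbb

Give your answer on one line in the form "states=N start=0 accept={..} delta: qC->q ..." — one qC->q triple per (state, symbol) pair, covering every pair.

states=2 start=0 accept={0} delta: 0a->1 0b->0 1a->0 1b->1

Fold the examples into a partial DFA from state 0: repeatedly fix the first undefined (state, symbol) met by the shortest-then-alphabetical prefix, trying targets in increasing order and rejecting any under which an Accept and a Reject string meet in one state with the same remainder; add a state when all current targets are rejected. Accepting states are where Accept strings end.
a: 0a undefined. 0a->0: no, b/ab meet in 0 with "b" left. Open state 1: 0a->1.
b: 0b undefined. 0b->0: ok.
aa: 1a undefined. 1a->0: ok.
ab: 1b undefined. 1b->0: no, bbaa/abb meet in 0. 1b->1: ok.
All examples now run through 2 states with every (state, symbol) defined. Accept strings end in {0}, Reject strings end in {1}; accept={0}.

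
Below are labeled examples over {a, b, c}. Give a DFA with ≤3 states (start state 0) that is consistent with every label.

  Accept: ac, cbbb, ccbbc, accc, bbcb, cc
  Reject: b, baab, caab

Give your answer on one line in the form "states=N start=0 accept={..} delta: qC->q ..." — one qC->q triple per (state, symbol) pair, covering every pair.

states=2 start=0 accept={1} delta: 0a->0 0b->0 0c->1 1a->0 1b->1 1c->1

Fold the examples into a partial DFA from state 0: repeatedly fix the first undefined (state, symbol) met by the shortest-then-alphabetical prefix, trying targets in increasing order and rejecting any under which an Accept and a Reject string meet in one state with the same remainder; add a state when all current targets are rejected. Accepting states are where Accept strings end.
a: 0a undefined. 0a->0: ok.
b: 0b undefined. 0b->0: ok.
c: 0c undefined. 0c->0: no, ac/b meet in 0. Open state 1: 0c->1.
ca: 1a undefined. 1a->0: ok.
cb: 1b undefined. 1b->0: no, cbbb/b meet in 0. 1b->1: ok.
cc: 1c undefined. 1c->0: no, cc/b meet in 0. 1c->1: ok.
All examples now run through 2 states with every (state, symbol) defined. Accept strings end in {1}, Reject strings end in {0}; accept={1}.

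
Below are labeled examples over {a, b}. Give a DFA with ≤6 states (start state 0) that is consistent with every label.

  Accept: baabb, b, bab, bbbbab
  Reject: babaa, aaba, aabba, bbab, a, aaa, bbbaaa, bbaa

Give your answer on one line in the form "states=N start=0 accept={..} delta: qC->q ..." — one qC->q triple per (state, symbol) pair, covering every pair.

states=4 start=0 accept={1,2} delta: 0a->0 0b->1 1a->0 1b->2 2a->3 2b->0 3a->0 3b->0

State merging on the prefix tree: take the shortest (then alphabetical) example prefix whose next move is undefined and point that move at state 0, else 1, else 2, ...; a target is out if some Accept/Reject pair would then sit in one state with the same input left (inseparable). If every existing state is out, open a new one.
a: 0a undefined. 0a->0: ok.
b: 0b undefined. 0b->0: no, baabb/babaa meet in 0. Open state 1: 0b->1.
ba: 1a undefined. 1a->0: ok.
bb: 1b undefined. 1b->0: no, baabb/babaa meet in 0. 1b->1: no, baabb/bbab meet in 1. Open state 2: 1b->2.
bba: 2a undefined. 2a->0: no, b/bbab meet in 1. 2a->1: no, baabb/bbab meet in 2. 2a->2: no, baabb/aabba meet in 2. Open state 3: 2a->3.
bbb: 2b undefined. 2b->0: ok.
bbaa: 3a undefined. 3a->0: ok.
bbab: 3b undefined. 3b->0: ok.
All examples now run through 4 states with every (state, symbol) defined. Accept strings end in {1,2}, Reject strings end in {0,3}; accept={1,2}.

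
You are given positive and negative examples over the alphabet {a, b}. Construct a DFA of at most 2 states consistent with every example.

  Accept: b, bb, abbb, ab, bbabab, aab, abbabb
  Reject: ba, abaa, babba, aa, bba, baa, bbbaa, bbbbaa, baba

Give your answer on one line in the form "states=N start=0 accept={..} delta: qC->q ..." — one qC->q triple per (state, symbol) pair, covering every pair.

states=2 start=0 accept={1} delta: 0a->0 0b->1 1a->0 1b->1

State merging on the prefix tree: take the shortest (then alphabetical) example prefix whose next move is undefined and point that move at state 0, else 1, else 2, ...; a target is out if some Accept/Reject pair would then sit in one state with the same input left (inseparable). If every existing state is out, open a new one.
a: 0a undefined. 0a->0: ok.
b: 0b undefined. 0b->0: no, b/ba meet in 0. Open state 1: 0b->1.
ba: 1a undefined. 1a->0: ok.
bb: 1b undefined. 1b->0: no, bb/ba meet in 0. 1b->1: ok.
All examples now run through 2 states with every (state, symbol) defined. Accept strings end in {1}, Reject strings end in {0}; accept={1}.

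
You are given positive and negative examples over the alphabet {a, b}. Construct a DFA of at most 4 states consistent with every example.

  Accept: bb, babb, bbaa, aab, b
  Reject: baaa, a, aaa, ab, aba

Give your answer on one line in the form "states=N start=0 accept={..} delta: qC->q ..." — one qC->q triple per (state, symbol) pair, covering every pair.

Grow the machine one transition at a time. Run the examples from 0; the earliest place one falls off (shortest prefix, ties alphabetical) gets sent to the lowest-numbered state that keeps every Accept/Reject pair distinguishable — a pair clashes when both reach the same state with identical unread suffix — and to a fresh state only if none does.
a: 0a undefined. 0a->0: no, aab/ab meet in 0 with "b" left. Open state 1: 0a->1.
b: 0b undefined. 0b->0: ok.
aa: 1a undefined. 1a->0: ok.
ab: 1b undefined. 1b->0: no, bb/ab meet in 0. 1b->1: no, bb/aba meet in 0. Open state 2: 1b->2.
aba: 2a undefined. 2a->0: no, bb/aba meet in 0. 2a->1: ok.
babb: 2b undefined. 2b->0: ok.
All examples now run through 3 states with every (state, symbol) defined. Accept strings end in {0}, Reject strings end in {1,2}; accept={0}.

states=3 start=0 accept={0} delta: 0a->1 0b->0 1a->0 1b->2 2a->1 2b->0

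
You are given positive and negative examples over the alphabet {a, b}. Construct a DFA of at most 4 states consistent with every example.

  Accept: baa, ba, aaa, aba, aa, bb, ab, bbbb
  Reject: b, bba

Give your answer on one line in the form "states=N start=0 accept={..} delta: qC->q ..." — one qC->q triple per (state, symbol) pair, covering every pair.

State merging on the prefix tree: take the shortest (then alphabetical) example prefix whose next move is undefined and point that move at state 0, else 1, else 2, ...; a target is out if some Accept/Reject pair would then sit in one state with the same input left (inseparable). If every existing state is out, open a new one.
a: 0a undefined. 0a->0: no, ab/b meet in 0 with "b" left. Open state 1: 0a->1.
b: 0b undefined. 0b->0: no, ba/bba meet in 1. 0b->1: no, aba/bba meet in 1 with "ba" left. Open state 2: 0b->2.
aa: 1a undefined. 1a->0: ok.
ab: 1b undefined. 1b->0: ok.
ba: 2a undefined. 2a->0: ok.
bb: 2b undefined. 2b->0: no, baa/bba meet in 1. 2b->1: no, ba/bba meet in 0. 2b->2: no, ba/bba meet in 0. Open state 3: 2b->3.
bba: 3a undefined. 3a->0: no, ba/bba meet in 0. 3a->1: no, baa/bba meet in 1. 3a->2: ok.
bbb: 3b undefined. 3b->0: no, bbbb/b meet in 2. 3b->1: ok.
All examples now run through 4 states with every (state, symbol) defined. Accept strings end in {0,1,3}, Reject strings end in {2}; accept={0,1,3}.

states=4 start=0 accept={0,1,3} delta: 0a->1 0b->2 1a->0 1b->0 2a->0 2b->3 3a->2 3b->1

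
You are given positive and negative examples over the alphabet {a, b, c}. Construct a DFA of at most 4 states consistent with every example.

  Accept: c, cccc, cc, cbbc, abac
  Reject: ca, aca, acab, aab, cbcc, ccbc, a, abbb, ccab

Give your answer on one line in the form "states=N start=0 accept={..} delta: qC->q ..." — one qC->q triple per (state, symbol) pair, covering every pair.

Grow the machine one transition at a time. Run the examples from 0; the earliest place one falls off (shortest prefix, ties alphabetical) gets sent to the lowest-numbered state that keeps every Accept/Reject pair distinguishable — a pair clashes when both reach the same state with identical unread suffix — and to a fresh state only if none does.
a: 0a undefined. 0a->0: ok.
c: 0c undefined. 0c->0: no, c/ca meet in 0. Open state 1: 0c->1.
ab: 0b undefined. 0b->0: ok.
ca: 1a undefined. 1a->0: ok.
cb: 1b undefined. 1b->0: no, cc/cbcc meet in 1 with "c" left. 1b->1: ok.
cc: 1c undefined. 1c->0: no, c/cbcc meet in 1. 1c->1: no, c/cbcc meet in 1. Open state 2: 1c->2.
cca: 2a undefined. 2a->0: ok.
ccb: 2b undefined. 2b->0: no, c/ccbc meet in 1. 2b->1: no, cc/ccbc meet in 2. 2b->2: ok.
ccc: 2c undefined. 2c->0: ok.
All examples now run through 3 states with every (state, symbol) defined. Accept strings end in {1,2}, Reject strings end in {0}; accept={1,2}.

states=3 start=0 accept={1,2} delta: 0a->0 0b->0 0c->1 1a->0 1b->1 1c->2 2a->0 2b->2 2c->0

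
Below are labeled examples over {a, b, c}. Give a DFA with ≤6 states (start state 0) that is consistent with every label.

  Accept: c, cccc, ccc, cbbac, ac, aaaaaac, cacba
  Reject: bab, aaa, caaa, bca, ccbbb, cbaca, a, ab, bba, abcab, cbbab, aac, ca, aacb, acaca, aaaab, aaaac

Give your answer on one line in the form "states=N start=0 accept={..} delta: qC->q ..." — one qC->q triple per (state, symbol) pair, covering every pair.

states=6 start=0 accept={2,5} delta: 0a->1 0b->0 0c->2 1a->2 1b->0 1c->2 2a->3 2b->0 2c->3 3a->4 3b->0 3c->5 4a->0 4b->0 4c->0 5a->0 5b->1 5c->2

Fold the examples into a partial DFA from state 0: repeatedly fix the first undefined (state, symbol) met by the shortest-then-alphabetical prefix, trying targets in increasing order and rejecting any under which an Accept and a Reject string meet in one state with the same remainder; add a state when all current targets are rejected. Accepting states are where Accept strings end.
a: 0a undefined. 0a->0: no, c/aac meet in 0 with "c" left. Open state 1: 0a->1.
b: 0b undefined. 0b->0: ok.
c: 0c undefined. 0c->0: no, c/ccbbb meet in 0. 0c->1: no, c/a meet in 1. Open state 2: 0c->2.
aa: 1a undefined. 1a->0: no, c/aac meet in 2. 1a->1: no, ac/aac meet in 1 with "c" left. 1a->2: ok.
ab: 1b undefined. 1b->0: ok.
ac: 1c undefined. 1c->0: no, ac/bab meet in 0. 1c->1: no, ac/a meet in 1. 1c->2: ok.
ca: 2a undefined. 2a->0: no, c/caaa meet in 2. 2a->1: no, aaaaaac/aac meet in 2 with "c" left. 2a->2: no, c/aaa meet in 2. Open state 3: 2a->3.
cb: 2b undefined. 2b->0: ok.
cc: 2c undefined. 2c->0: no, cccc/bab meet in 0. 2c->1: no, cccc/a meet in 1. 2c->2: no, c/aac meet in 2. 2c->3: ok.
caa: 3a undefined. 3a->0: no, c/aaaac meet in 2. 3a->1: no, c/caaa meet in 2. 3a->2: no, aaaaaac/aaa meet in 3. 3a->3: no, ccc/aaaac meet in 3 with "c" left. Open state 4: 3a->4.
cac: 3c undefined. 3c->0: no, ccc/bab meet in 0. 3c->1: no, c/acaca meet in 2. 3c->2: no, cccc/aaa meet in 3. 3c->3: no, cccc/aaa meet in 3. 3c->4: no, cccc/aaaac meet in 4 with "c" left. Open state 5: 3c->5.
ccb: 3b undefined. 3b->0: ok.
caaa: 4a undefined. 4a->0: ok.
cacb: 5b undefined. 5b->0: no, cacba/a meet in 1. 5b->1: ok.
cccc: 5c undefined. 5c->0: no, cccc/bab meet in 0. 5c->1: no, cccc/a meet in 1. 5c->2: ok.
aaaab: 4b undefined. 4b->0: ok.
aaaac: 4c undefined. 4c->0: ok.
acaca: 5a undefined. 5a->0: ok.
All examples now run through 6 states with every (state, symbol) defined. Accept strings end in {2,5}, Reject strings end in {0,1,3}; accept={2,5}.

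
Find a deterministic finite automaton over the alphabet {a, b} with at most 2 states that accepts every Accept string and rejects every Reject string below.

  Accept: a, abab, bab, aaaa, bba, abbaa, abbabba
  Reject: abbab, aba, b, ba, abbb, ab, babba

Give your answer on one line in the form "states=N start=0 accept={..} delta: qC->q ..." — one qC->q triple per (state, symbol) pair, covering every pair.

Grow the machine one transition at a time. Run the examples from 0; the earliest place one falls off (shortest prefix, ties alphabetical) gets sent to the lowest-numbered state that keeps every Accept/Reject pair distinguishable — a pair clashes when both reach the same state with identical unread suffix — and to a fresh state only if none does.
a: 0a undefined. 0a->0: ok.
b: 0b undefined. 0b->0: no, a/abbab meet in 0. Open state 1: 0b->1.
ba: 1a undefined. 1a->0: no, a/aba meet in 0. 1a->1: ok.
bb: 1b undefined. 1b->0: ok.
All examples now run through 2 states with every (state, symbol) defined. Accept strings end in {0}, Reject strings end in {1}; accept={0}.

states=2 start=0 accept={0} delta: 0a->0 0b->1 1a->1 1b->0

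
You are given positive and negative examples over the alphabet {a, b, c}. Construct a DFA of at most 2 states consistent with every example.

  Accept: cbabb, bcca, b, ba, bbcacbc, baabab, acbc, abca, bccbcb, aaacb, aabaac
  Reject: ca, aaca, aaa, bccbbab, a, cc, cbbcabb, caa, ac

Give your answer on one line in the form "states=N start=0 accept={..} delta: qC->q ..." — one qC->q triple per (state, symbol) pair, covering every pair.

states=2 start=0 accept={1} delta: 0a->0 0b->1 0c->0 1a->1 1b->0 1c->1

Fold the examples into a partial DFA from state 0: repeatedly fix the first undefined (state, symbol) met by the shortest-then-alphabetical prefix, trying targets in increasing order and rejecting any under which an Accept and a Reject string meet in one state with the same remainder; add a state when all current targets are rejected. Accepting states are where Accept strings end.
a: 0a undefined. 0a->0: ok.
b: 0b undefined. 0b->0: no, b/aaa meet in 0. Open state 1: 0b->1.
c: 0c undefined. 0c->0: ok.
ba: 1a undefined. 1a->0: no, ba/ca meet in 0. 1a->1: ok.
bb: 1b undefined. 1b->0: ok.
bc: 1c undefined. 1c->0: no, cbabb/bccbbab meet in 1. 1c->1: ok.
All examples now run through 2 states with every (state, symbol) defined. Accept strings end in {1}, Reject strings end in {0}; accept={1}.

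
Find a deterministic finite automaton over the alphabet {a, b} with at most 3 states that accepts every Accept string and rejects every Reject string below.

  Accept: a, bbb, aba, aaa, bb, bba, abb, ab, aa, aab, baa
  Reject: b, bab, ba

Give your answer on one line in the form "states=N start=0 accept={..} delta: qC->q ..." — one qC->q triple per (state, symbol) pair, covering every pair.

states=3 start=0 accept={1} delta: 0a->1 0b->2 1a->1 1b->1 2a->0 2b->1

Fold the examples into a partial DFA from state 0: repeatedly fix the first undefined (state, symbol) met by the shortest-then-alphabetical prefix, trying targets in increasing order and rejecting any under which an Accept and a Reject string meet in one state with the same remainder; add a state when all current targets are rejected. Accepting states are where Accept strings end.
a: 0a undefined. 0a->0: no, aba/ba meet in 0 with "ba" left. Open state 1: 0a->1.
b: 0b undefined. 0b->0: no, a/ba meet in 1. 0b->1: no, a/b meet in 1. Open state 2: 0b->2.
aa: 1a undefined. 1a->0: no, aab/b meet in 2. 1a->1: ok.
ab: 1b undefined. 1b->0: no, abb/b meet in 2. 1b->1: ok.
ba: 2a undefined. 2a->0: ok.
bb: 2b undefined. 2b->0: no, bbb/b meet in 2. 2b->1: ok.
All examples now run through 3 states with every (state, symbol) defined. Accept strings end in {1}, Reject strings end in {0,2}; accept={1}.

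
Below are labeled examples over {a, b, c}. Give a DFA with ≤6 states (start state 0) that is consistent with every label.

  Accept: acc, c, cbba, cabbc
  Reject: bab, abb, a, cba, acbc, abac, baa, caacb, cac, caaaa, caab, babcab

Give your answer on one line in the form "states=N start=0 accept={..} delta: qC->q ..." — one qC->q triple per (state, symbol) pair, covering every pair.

states=4 start=0 accept={1} delta: 0a->0 0b->1 0c->1 1a->2 1b->2 1c->1 2a->2 2b->3 2c->2 3a->1 3b->0 3c->1

Fold the examples into a partial DFA from state 0: repeatedly fix the first undefined (state, symbol) met by the shortest-then-alphabetical prefix, trying targets in increasing order and rejecting any under which an Accept and a Reject string meet in one state with the same remainder; add a state when all current targets are rejected. Accepting states are where Accept strings end.
a: 0a undefined. 0a->0: ok.
b: 0b undefined. 0b->0: no, c/abac meet in 0 with "c" left. Open state 1: 0b->1.
c: 0c undefined. 0c->0: no, acc/a meet in 0. 0c->1: ok.
ba: 1a undefined. 1a->0: no, c/bab meet in 1. 1a->1: no, acc/abac meet in 1 with "c" left. Open state 2: 1a->2.
cb: 1b undefined. 1b->0: no, c/acbc meet in 1. 1b->1: no, acc/acbc meet in 1 with "c" left. 1b->2: ok.
acc: 1c undefined. 1c->0: no, acc/a meet in 0. 1c->1: ok.
baa: 2a undefined. 2a->0: no, acc/caab meet in 1. 2a->1: no, acc/cba meet in 1. 2a->2: ok.
bab: 2b undefined. 2b->0: no, cbba/bab meet in 0. 2b->1: no, acc/bab meet in 1. 2b->2: no, cbba/bab meet in 2. Open state 3: 2b->3.
cac: 2c undefined. 2c->0: no, acc/caacb meet in 1. 2c->1: no, acc/acbc meet in 1. 2c->2: ok.
babc: 3c undefined. 3c->0: no, acc/babcab meet in 1. 3c->1: ok.
cabb: 3b undefined. 3b->0: ok.
cbba: 3a undefined. 3a->0: no, cbba/a meet in 0. 3a->1: ok.
All examples now run through 4 states with every (state, symbol) defined. Accept strings end in {1}, Reject strings end in {0,2,3}; accept={1}.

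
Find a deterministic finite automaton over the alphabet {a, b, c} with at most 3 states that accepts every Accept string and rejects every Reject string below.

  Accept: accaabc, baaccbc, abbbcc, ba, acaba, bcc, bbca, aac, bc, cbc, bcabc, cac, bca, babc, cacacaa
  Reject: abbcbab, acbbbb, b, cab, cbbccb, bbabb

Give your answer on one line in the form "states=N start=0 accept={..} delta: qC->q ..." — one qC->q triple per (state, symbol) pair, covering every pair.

states=2 start=0 accept={0} delta: 0a->0 0b->1 0c->0 1a->0 1b->1 1c->0

State merging on the prefix tree: take the shortest (then alphabetical) example prefix whose next move is undefined and point that move at state 0, else 1, else 2, ...; a target is out if some Accept/Reject pair would then sit in one state with the same input left (inseparable). If every existing state is out, open a new one.
a: 0a undefined. 0a->0: ok.
b: 0b undefined. 0b->0: no, ba/b meet in 0. Open state 1: 0b->1.
c: 0c undefined. 0c->0: ok.
ba: 1a undefined. 1a->0: ok.
bb: 1b undefined. 1b->0: no, ba/acbbbb meet in 0. 1b->1: ok.
bc: 1c undefined. 1c->0: ok.
All examples now run through 2 states with every (state, symbol) defined. Accept strings end in {0}, Reject strings end in {1}; accept={0}.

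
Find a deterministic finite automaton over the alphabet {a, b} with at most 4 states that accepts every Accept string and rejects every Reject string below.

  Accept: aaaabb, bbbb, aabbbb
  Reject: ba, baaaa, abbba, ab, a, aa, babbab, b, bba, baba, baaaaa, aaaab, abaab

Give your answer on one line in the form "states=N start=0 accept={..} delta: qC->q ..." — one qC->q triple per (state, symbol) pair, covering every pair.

State merging on the prefix tree: take the shortest (then alphabetical) example prefix whose next move is undefined and point that move at state 0, else 1, else 2, ...; a target is out if some Accept/Reject pair would then sit in one state with the same input left (inseparable). If every existing state is out, open a new one.
a: 0a undefined. 0a->0: ok.
b: 0b undefined. 0b->0: no, aaaabb/ba meet in 0. Open state 1: 0b->1.
ba: 1a undefined. 1a->0: ok.
bb: 1b undefined. 1b->0: no, aaaabb/ba meet in 0. 1b->1: no, aaaabb/ab meet in 1. Open state 2: 1b->2.
bba: 2a undefined. 2a->0: ok.
bbb: 2b undefined. 2b->0: no, bbbb/ab meet in 1. 2b->1: ok.
All examples now run through 3 states with every (state, symbol) defined. Accept strings end in {2}, Reject strings end in {0,1}; accept={2}.

states=3 start=0 accept={2} delta: 0a->0 0b->1 1a->0 1b->2 2a->0 2b->1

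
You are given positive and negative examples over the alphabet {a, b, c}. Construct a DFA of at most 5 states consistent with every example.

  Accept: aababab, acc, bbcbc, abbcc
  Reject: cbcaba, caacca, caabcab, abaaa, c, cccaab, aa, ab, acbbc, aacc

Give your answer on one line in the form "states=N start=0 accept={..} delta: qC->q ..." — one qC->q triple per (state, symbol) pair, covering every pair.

State merging on the prefix tree: take the shortest (then alphabetical) example prefix whose next move is undefined and point that move at state 0, else 1, else 2, ...; a target is out if some Accept/Reject pair would then sit in one state with the same input left (inseparable). If every existing state is out, open a new one.
a: 0a undefined. 0a->0: no, acc/aacc meet in 0 with "cc" left. Open state 1: 0a->1.
b: 0b undefined. 0b->0: ok.
c: 0c undefined. 0c->0: no, bbcbc/c meet in 0. 0c->1: ok.
aa: 1a undefined. 1a->0: ok.
ab: 1b undefined. 1b->0: no, aababab/caabcab meet in 0. 1b->1: no, aababab/abaaa meet in 0. Open state 2: 1b->2.
ac: 1c undefined. 1c->0: no, acc/c meet in 1. 1c->1: no, acc/c meet in 1. 1c->2: ok.
aba: 2a undefined. 2a->0: no, aababab/abaaa meet in 0. 2a->1: no, aababab/ab meet in 2. 2a->2: ok.
abb: 2b undefined. 2b->0: no, aababab/aa meet in 0. 2b->1: no, aababab/c meet in 1. 2b->2: no, aababab/abaaa meet in 2. Open state 3: 2b->3.
acc: 2c undefined. 2c->0: no, acc/cccaab meet in 0. 2c->1: no, acc/cbcaba meet in 1. 2c->2: no, aababab/caabcab meet in 3. 2c->3: ok.
abbc: 3c undefined. 3c->0: no, abbcc/c meet in 1. 3c->1: no, abbcc/abaaa meet in 2. 3c->2: ok.
acbb: 3b undefined. 3b->0: ok.
cbca: 3a undefined. 3a->0: ok.
All examples now run through 4 states with every (state, symbol) defined. Accept strings end in {3}, Reject strings end in {0,1,2}; accept={3}.

states=4 start=0 accept={3} delta: 0a->1 0b->0 0c->1 1a->0 1b->2 1c->2 2a->2 2b->3 2c->3 3a->0 3b->0 3c->2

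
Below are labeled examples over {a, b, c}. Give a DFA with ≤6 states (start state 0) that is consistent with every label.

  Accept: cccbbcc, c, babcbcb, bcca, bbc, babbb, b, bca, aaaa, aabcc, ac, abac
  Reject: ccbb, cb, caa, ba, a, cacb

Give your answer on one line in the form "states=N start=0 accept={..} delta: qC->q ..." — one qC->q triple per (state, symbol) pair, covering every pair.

State merging on the prefix tree: take the shortest (then alphabetical) example prefix whose next move is undefined and point that move at state 0, else 1, else 2, ...; a target is out if some Accept/Reject pair would then sit in one state with the same input left (inseparable). If every existing state is out, open a new one.
a: 0a undefined. 0a->0: no, aaaa/a meet in 0. Open state 1: 0a->1.
b: 0b undefined. 0b->0: ok.
c: 0c undefined. 0c->0: no, cccbbcc/ccbb meet in 0. 0c->1: no, c/ba meet in 1. Open state 2: 0c->2.
aa: 1a undefined. 1a->0: ok.
ab: 1b undefined. 1b->0: ok.
ac: 1c undefined. 1c->0: ok.
ca: 2a undefined. 2a->0: ok.
cb: 2b undefined. 2b->0: no, babcbcb/cb meet in 0. 2b->1: ok.
cc: 2c undefined. 2c->0: no, cccbbcc/ccbb meet in 0. 2c->1: no, cccbbcc/cb meet in 1. 2c->2: no, babcbcb/ccbb meet in 0. Open state 3: 2c->3.
ccb: 3b undefined. 3b->0: no, babcbcb/ccbb meet in 0. 3b->1: no, babcbcb/ccbb meet in 0. 3b->2: ok.
ccc: 3c undefined. 3c->0: ok.
bcca: 3a undefined. 3a->0: ok.
All examples now run through 4 states with every (state, symbol) defined. Accept strings end in {0,2,3}, Reject strings end in {1}; accept={0,2,3}.

states=4 start=0 accept={0,2,3} delta: 0a->1 0b->0 0c->2 1a->0 1b->0 1c->0 2a->0 2b->1 2c->3 3a->0 3b->2 3c->0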